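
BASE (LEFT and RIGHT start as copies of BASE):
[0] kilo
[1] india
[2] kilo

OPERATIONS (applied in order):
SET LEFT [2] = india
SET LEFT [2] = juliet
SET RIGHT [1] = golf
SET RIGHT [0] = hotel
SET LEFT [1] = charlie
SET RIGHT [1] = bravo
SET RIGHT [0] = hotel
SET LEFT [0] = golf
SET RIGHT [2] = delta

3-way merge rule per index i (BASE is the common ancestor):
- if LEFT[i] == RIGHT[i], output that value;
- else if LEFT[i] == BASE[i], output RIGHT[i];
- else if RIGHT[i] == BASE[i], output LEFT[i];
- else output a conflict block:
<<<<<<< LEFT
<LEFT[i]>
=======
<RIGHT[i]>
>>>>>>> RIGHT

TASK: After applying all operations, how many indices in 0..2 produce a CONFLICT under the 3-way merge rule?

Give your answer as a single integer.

Final LEFT:  [golf, charlie, juliet]
Final RIGHT: [hotel, bravo, delta]
i=0: BASE=kilo L=golf R=hotel all differ -> CONFLICT
i=1: BASE=india L=charlie R=bravo all differ -> CONFLICT
i=2: BASE=kilo L=juliet R=delta all differ -> CONFLICT
Conflict count: 3

Answer: 3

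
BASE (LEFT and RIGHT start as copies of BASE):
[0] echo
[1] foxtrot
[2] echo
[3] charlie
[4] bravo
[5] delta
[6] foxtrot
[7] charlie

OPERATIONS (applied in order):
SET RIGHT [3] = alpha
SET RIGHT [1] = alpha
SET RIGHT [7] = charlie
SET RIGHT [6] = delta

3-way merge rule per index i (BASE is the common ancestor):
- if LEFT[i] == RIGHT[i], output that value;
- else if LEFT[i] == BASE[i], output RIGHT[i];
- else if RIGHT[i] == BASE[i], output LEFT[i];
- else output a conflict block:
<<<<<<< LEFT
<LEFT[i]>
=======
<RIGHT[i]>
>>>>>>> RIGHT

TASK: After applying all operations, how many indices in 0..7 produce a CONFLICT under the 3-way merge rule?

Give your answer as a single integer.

Final LEFT:  [echo, foxtrot, echo, charlie, bravo, delta, foxtrot, charlie]
Final RIGHT: [echo, alpha, echo, alpha, bravo, delta, delta, charlie]
i=0: L=echo R=echo -> agree -> echo
i=1: L=foxtrot=BASE, R=alpha -> take RIGHT -> alpha
i=2: L=echo R=echo -> agree -> echo
i=3: L=charlie=BASE, R=alpha -> take RIGHT -> alpha
i=4: L=bravo R=bravo -> agree -> bravo
i=5: L=delta R=delta -> agree -> delta
i=6: L=foxtrot=BASE, R=delta -> take RIGHT -> delta
i=7: L=charlie R=charlie -> agree -> charlie
Conflict count: 0

Answer: 0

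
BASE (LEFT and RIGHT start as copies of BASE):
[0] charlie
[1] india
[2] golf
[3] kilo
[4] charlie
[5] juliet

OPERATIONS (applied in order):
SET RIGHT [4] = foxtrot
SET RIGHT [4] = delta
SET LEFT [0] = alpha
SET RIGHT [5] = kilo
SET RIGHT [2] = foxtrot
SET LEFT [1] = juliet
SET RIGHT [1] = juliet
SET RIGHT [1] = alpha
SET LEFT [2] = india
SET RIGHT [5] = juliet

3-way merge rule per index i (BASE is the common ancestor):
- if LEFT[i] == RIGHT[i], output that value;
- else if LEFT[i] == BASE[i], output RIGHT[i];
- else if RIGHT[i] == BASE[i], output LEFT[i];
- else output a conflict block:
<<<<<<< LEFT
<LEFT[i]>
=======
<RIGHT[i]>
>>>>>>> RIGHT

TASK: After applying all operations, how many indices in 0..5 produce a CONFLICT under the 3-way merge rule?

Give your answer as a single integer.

Answer: 2

Derivation:
Final LEFT:  [alpha, juliet, india, kilo, charlie, juliet]
Final RIGHT: [charlie, alpha, foxtrot, kilo, delta, juliet]
i=0: L=alpha, R=charlie=BASE -> take LEFT -> alpha
i=1: BASE=india L=juliet R=alpha all differ -> CONFLICT
i=2: BASE=golf L=india R=foxtrot all differ -> CONFLICT
i=3: L=kilo R=kilo -> agree -> kilo
i=4: L=charlie=BASE, R=delta -> take RIGHT -> delta
i=5: L=juliet R=juliet -> agree -> juliet
Conflict count: 2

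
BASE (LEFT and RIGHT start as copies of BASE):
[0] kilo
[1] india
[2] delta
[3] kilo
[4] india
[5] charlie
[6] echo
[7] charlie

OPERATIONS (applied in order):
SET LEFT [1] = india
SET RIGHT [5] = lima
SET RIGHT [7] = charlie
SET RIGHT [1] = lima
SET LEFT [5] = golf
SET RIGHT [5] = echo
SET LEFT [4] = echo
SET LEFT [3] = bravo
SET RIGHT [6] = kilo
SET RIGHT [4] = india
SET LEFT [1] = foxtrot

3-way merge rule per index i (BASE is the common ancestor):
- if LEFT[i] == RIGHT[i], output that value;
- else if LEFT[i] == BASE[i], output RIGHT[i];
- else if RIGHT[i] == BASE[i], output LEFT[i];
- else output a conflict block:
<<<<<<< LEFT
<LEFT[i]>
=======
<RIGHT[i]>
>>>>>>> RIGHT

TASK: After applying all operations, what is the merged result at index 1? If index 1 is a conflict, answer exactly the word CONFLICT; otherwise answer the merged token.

Final LEFT:  [kilo, foxtrot, delta, bravo, echo, golf, echo, charlie]
Final RIGHT: [kilo, lima, delta, kilo, india, echo, kilo, charlie]
i=0: L=kilo R=kilo -> agree -> kilo
i=1: BASE=india L=foxtrot R=lima all differ -> CONFLICT
i=2: L=delta R=delta -> agree -> delta
i=3: L=bravo, R=kilo=BASE -> take LEFT -> bravo
i=4: L=echo, R=india=BASE -> take LEFT -> echo
i=5: BASE=charlie L=golf R=echo all differ -> CONFLICT
i=6: L=echo=BASE, R=kilo -> take RIGHT -> kilo
i=7: L=charlie R=charlie -> agree -> charlie
Index 1 -> CONFLICT

Answer: CONFLICT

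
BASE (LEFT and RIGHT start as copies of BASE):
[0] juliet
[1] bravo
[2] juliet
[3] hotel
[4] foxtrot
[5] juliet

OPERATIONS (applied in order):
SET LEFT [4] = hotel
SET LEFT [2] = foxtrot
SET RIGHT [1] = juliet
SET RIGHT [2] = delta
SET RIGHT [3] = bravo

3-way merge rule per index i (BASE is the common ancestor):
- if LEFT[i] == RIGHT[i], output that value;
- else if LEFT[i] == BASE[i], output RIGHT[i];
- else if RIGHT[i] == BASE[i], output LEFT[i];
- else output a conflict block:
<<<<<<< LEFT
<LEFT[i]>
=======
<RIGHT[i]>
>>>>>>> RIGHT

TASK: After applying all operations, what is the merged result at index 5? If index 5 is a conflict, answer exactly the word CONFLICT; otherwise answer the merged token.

Final LEFT:  [juliet, bravo, foxtrot, hotel, hotel, juliet]
Final RIGHT: [juliet, juliet, delta, bravo, foxtrot, juliet]
i=0: L=juliet R=juliet -> agree -> juliet
i=1: L=bravo=BASE, R=juliet -> take RIGHT -> juliet
i=2: BASE=juliet L=foxtrot R=delta all differ -> CONFLICT
i=3: L=hotel=BASE, R=bravo -> take RIGHT -> bravo
i=4: L=hotel, R=foxtrot=BASE -> take LEFT -> hotel
i=5: L=juliet R=juliet -> agree -> juliet
Index 5 -> juliet

Answer: juliet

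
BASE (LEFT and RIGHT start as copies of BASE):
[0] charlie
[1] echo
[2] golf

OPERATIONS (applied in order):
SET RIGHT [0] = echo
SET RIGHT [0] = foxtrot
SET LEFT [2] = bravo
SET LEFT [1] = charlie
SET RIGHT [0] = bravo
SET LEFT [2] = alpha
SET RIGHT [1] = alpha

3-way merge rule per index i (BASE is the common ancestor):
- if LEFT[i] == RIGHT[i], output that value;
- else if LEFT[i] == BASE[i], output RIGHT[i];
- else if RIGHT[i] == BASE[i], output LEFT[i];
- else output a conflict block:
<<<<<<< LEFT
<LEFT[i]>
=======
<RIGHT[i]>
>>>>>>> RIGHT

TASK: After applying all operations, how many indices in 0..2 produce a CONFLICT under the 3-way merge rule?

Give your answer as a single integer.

Final LEFT:  [charlie, charlie, alpha]
Final RIGHT: [bravo, alpha, golf]
i=0: L=charlie=BASE, R=bravo -> take RIGHT -> bravo
i=1: BASE=echo L=charlie R=alpha all differ -> CONFLICT
i=2: L=alpha, R=golf=BASE -> take LEFT -> alpha
Conflict count: 1

Answer: 1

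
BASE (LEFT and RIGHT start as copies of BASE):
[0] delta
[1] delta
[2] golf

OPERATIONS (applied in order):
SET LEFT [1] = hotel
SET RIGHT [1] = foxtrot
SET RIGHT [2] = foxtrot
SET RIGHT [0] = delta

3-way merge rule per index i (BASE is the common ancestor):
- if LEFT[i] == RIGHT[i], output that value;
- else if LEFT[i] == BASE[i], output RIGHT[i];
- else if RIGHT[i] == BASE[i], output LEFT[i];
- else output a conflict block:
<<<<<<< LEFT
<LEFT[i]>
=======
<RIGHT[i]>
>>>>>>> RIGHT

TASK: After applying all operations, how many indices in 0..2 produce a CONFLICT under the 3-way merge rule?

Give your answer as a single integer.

Answer: 1

Derivation:
Final LEFT:  [delta, hotel, golf]
Final RIGHT: [delta, foxtrot, foxtrot]
i=0: L=delta R=delta -> agree -> delta
i=1: BASE=delta L=hotel R=foxtrot all differ -> CONFLICT
i=2: L=golf=BASE, R=foxtrot -> take RIGHT -> foxtrot
Conflict count: 1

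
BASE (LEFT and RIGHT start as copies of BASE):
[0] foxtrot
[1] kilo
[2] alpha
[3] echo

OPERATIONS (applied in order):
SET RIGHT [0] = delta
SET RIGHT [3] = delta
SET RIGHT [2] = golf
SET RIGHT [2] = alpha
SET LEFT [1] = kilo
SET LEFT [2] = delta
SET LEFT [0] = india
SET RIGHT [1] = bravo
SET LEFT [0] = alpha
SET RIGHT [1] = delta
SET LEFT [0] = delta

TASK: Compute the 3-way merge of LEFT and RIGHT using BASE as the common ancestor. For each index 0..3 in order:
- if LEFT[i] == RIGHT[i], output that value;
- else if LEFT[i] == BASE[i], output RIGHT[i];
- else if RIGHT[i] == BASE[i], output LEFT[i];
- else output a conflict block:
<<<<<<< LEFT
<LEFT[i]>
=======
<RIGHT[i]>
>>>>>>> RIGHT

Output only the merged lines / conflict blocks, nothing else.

Final LEFT:  [delta, kilo, delta, echo]
Final RIGHT: [delta, delta, alpha, delta]
i=0: L=delta R=delta -> agree -> delta
i=1: L=kilo=BASE, R=delta -> take RIGHT -> delta
i=2: L=delta, R=alpha=BASE -> take LEFT -> delta
i=3: L=echo=BASE, R=delta -> take RIGHT -> delta

Answer: delta
delta
delta
delta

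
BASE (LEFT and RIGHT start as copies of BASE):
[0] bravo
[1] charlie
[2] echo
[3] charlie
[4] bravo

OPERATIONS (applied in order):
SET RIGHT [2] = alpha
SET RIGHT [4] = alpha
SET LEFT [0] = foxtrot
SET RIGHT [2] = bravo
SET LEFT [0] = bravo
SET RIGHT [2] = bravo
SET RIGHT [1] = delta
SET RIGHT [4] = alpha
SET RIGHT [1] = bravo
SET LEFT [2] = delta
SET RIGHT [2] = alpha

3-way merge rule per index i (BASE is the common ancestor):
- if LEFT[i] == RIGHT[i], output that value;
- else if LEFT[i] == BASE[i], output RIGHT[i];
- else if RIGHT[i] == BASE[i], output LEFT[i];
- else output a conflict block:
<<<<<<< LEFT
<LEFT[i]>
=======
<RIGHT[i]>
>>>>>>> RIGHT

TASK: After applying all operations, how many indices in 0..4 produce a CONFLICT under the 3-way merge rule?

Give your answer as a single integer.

Answer: 1

Derivation:
Final LEFT:  [bravo, charlie, delta, charlie, bravo]
Final RIGHT: [bravo, bravo, alpha, charlie, alpha]
i=0: L=bravo R=bravo -> agree -> bravo
i=1: L=charlie=BASE, R=bravo -> take RIGHT -> bravo
i=2: BASE=echo L=delta R=alpha all differ -> CONFLICT
i=3: L=charlie R=charlie -> agree -> charlie
i=4: L=bravo=BASE, R=alpha -> take RIGHT -> alpha
Conflict count: 1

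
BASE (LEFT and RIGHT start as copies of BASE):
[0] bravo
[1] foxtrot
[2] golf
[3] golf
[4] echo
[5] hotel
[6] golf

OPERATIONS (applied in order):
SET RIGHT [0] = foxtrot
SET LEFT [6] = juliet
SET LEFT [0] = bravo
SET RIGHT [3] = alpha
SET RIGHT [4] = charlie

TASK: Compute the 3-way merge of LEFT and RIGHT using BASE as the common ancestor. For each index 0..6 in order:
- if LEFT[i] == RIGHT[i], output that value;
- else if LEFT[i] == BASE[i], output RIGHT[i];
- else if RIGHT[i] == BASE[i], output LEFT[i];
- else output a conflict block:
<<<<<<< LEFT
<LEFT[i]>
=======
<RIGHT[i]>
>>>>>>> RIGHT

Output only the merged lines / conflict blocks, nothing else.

Final LEFT:  [bravo, foxtrot, golf, golf, echo, hotel, juliet]
Final RIGHT: [foxtrot, foxtrot, golf, alpha, charlie, hotel, golf]
i=0: L=bravo=BASE, R=foxtrot -> take RIGHT -> foxtrot
i=1: L=foxtrot R=foxtrot -> agree -> foxtrot
i=2: L=golf R=golf -> agree -> golf
i=3: L=golf=BASE, R=alpha -> take RIGHT -> alpha
i=4: L=echo=BASE, R=charlie -> take RIGHT -> charlie
i=5: L=hotel R=hotel -> agree -> hotel
i=6: L=juliet, R=golf=BASE -> take LEFT -> juliet

Answer: foxtrot
foxtrot
golf
alpha
charlie
hotel
juliet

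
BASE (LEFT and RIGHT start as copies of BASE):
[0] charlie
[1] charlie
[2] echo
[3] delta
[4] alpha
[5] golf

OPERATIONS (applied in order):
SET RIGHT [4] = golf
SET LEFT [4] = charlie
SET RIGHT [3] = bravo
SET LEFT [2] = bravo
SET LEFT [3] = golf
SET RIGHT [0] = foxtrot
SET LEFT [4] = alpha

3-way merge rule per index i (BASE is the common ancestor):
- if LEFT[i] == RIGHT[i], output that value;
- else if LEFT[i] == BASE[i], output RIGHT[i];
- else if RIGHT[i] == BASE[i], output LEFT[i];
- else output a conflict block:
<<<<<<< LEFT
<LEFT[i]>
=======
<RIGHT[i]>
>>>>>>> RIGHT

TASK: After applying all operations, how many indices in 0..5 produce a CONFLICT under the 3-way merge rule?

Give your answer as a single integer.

Answer: 1

Derivation:
Final LEFT:  [charlie, charlie, bravo, golf, alpha, golf]
Final RIGHT: [foxtrot, charlie, echo, bravo, golf, golf]
i=0: L=charlie=BASE, R=foxtrot -> take RIGHT -> foxtrot
i=1: L=charlie R=charlie -> agree -> charlie
i=2: L=bravo, R=echo=BASE -> take LEFT -> bravo
i=3: BASE=delta L=golf R=bravo all differ -> CONFLICT
i=4: L=alpha=BASE, R=golf -> take RIGHT -> golf
i=5: L=golf R=golf -> agree -> golf
Conflict count: 1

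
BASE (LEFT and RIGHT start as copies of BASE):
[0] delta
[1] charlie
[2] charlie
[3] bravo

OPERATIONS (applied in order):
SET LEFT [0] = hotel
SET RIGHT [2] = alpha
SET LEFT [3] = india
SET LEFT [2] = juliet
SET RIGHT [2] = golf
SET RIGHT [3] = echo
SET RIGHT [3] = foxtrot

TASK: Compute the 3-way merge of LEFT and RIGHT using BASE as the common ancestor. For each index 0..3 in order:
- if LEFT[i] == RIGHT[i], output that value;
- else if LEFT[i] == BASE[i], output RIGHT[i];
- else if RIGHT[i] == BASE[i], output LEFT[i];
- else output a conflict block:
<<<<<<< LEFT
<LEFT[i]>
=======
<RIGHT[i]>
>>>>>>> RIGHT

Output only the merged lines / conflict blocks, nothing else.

Answer: hotel
charlie
<<<<<<< LEFT
juliet
=======
golf
>>>>>>> RIGHT
<<<<<<< LEFT
india
=======
foxtrot
>>>>>>> RIGHT

Derivation:
Final LEFT:  [hotel, charlie, juliet, india]
Final RIGHT: [delta, charlie, golf, foxtrot]
i=0: L=hotel, R=delta=BASE -> take LEFT -> hotel
i=1: L=charlie R=charlie -> agree -> charlie
i=2: BASE=charlie L=juliet R=golf all differ -> CONFLICT
i=3: BASE=bravo L=india R=foxtrot all differ -> CONFLICT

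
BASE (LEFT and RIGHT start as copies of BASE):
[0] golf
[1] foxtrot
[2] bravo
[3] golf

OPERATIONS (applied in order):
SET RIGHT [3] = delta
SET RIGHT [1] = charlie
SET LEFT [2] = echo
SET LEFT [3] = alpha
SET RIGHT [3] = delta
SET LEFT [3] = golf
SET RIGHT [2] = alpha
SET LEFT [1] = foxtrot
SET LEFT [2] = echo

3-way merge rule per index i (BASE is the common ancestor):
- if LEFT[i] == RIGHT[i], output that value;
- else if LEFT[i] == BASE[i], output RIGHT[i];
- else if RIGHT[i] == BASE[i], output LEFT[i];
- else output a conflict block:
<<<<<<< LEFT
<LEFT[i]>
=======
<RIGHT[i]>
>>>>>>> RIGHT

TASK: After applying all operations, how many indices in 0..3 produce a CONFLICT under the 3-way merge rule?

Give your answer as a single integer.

Answer: 1

Derivation:
Final LEFT:  [golf, foxtrot, echo, golf]
Final RIGHT: [golf, charlie, alpha, delta]
i=0: L=golf R=golf -> agree -> golf
i=1: L=foxtrot=BASE, R=charlie -> take RIGHT -> charlie
i=2: BASE=bravo L=echo R=alpha all differ -> CONFLICT
i=3: L=golf=BASE, R=delta -> take RIGHT -> delta
Conflict count: 1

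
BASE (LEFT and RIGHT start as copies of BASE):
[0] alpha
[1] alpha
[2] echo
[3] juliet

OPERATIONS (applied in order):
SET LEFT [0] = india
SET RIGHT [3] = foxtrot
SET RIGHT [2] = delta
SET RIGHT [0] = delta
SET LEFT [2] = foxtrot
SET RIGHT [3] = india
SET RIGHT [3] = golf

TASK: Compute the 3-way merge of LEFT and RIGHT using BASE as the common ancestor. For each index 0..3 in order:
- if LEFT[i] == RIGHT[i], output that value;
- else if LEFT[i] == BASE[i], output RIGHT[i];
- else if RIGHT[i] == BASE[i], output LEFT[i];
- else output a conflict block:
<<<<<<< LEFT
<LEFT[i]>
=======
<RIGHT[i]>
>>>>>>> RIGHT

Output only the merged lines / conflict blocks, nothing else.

Answer: <<<<<<< LEFT
india
=======
delta
>>>>>>> RIGHT
alpha
<<<<<<< LEFT
foxtrot
=======
delta
>>>>>>> RIGHT
golf

Derivation:
Final LEFT:  [india, alpha, foxtrot, juliet]
Final RIGHT: [delta, alpha, delta, golf]
i=0: BASE=alpha L=india R=delta all differ -> CONFLICT
i=1: L=alpha R=alpha -> agree -> alpha
i=2: BASE=echo L=foxtrot R=delta all differ -> CONFLICT
i=3: L=juliet=BASE, R=golf -> take RIGHT -> golf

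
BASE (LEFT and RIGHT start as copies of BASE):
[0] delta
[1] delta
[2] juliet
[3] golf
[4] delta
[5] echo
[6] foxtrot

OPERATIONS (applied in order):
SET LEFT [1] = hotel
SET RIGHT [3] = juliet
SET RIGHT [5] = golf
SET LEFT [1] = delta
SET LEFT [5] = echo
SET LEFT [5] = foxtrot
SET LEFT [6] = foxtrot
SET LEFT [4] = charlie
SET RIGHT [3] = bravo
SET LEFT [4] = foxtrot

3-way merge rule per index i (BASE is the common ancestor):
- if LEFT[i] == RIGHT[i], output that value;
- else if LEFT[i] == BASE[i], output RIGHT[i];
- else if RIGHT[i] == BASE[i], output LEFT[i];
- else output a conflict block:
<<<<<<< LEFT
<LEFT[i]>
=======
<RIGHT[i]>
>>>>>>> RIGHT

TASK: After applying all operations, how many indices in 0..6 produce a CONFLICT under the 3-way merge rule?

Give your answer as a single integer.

Final LEFT:  [delta, delta, juliet, golf, foxtrot, foxtrot, foxtrot]
Final RIGHT: [delta, delta, juliet, bravo, delta, golf, foxtrot]
i=0: L=delta R=delta -> agree -> delta
i=1: L=delta R=delta -> agree -> delta
i=2: L=juliet R=juliet -> agree -> juliet
i=3: L=golf=BASE, R=bravo -> take RIGHT -> bravo
i=4: L=foxtrot, R=delta=BASE -> take LEFT -> foxtrot
i=5: BASE=echo L=foxtrot R=golf all differ -> CONFLICT
i=6: L=foxtrot R=foxtrot -> agree -> foxtrot
Conflict count: 1

Answer: 1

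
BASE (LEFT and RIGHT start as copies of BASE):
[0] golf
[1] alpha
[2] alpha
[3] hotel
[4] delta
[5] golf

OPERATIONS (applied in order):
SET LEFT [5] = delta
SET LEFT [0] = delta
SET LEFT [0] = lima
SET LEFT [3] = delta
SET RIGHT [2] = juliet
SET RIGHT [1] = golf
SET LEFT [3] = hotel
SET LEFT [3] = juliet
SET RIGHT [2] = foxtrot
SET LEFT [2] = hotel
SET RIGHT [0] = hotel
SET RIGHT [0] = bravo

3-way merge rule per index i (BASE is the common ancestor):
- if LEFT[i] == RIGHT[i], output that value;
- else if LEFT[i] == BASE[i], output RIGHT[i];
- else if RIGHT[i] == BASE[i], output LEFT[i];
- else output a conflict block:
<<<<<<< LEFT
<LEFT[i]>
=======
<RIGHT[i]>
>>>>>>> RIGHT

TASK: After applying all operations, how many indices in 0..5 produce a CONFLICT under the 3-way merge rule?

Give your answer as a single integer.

Answer: 2

Derivation:
Final LEFT:  [lima, alpha, hotel, juliet, delta, delta]
Final RIGHT: [bravo, golf, foxtrot, hotel, delta, golf]
i=0: BASE=golf L=lima R=bravo all differ -> CONFLICT
i=1: L=alpha=BASE, R=golf -> take RIGHT -> golf
i=2: BASE=alpha L=hotel R=foxtrot all differ -> CONFLICT
i=3: L=juliet, R=hotel=BASE -> take LEFT -> juliet
i=4: L=delta R=delta -> agree -> delta
i=5: L=delta, R=golf=BASE -> take LEFT -> delta
Conflict count: 2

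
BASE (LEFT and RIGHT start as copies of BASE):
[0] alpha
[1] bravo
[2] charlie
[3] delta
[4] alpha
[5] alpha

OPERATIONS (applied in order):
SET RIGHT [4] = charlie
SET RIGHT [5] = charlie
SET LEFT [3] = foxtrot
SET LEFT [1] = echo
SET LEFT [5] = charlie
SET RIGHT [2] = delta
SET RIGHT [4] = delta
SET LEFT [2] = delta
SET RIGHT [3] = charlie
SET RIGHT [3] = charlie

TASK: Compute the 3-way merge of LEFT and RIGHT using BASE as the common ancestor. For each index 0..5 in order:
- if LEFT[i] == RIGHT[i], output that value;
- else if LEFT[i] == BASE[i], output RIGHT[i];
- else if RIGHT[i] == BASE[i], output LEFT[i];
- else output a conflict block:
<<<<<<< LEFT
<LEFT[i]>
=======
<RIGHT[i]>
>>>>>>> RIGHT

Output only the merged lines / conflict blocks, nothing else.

Final LEFT:  [alpha, echo, delta, foxtrot, alpha, charlie]
Final RIGHT: [alpha, bravo, delta, charlie, delta, charlie]
i=0: L=alpha R=alpha -> agree -> alpha
i=1: L=echo, R=bravo=BASE -> take LEFT -> echo
i=2: L=delta R=delta -> agree -> delta
i=3: BASE=delta L=foxtrot R=charlie all differ -> CONFLICT
i=4: L=alpha=BASE, R=delta -> take RIGHT -> delta
i=5: L=charlie R=charlie -> agree -> charlie

Answer: alpha
echo
delta
<<<<<<< LEFT
foxtrot
=======
charlie
>>>>>>> RIGHT
delta
charlie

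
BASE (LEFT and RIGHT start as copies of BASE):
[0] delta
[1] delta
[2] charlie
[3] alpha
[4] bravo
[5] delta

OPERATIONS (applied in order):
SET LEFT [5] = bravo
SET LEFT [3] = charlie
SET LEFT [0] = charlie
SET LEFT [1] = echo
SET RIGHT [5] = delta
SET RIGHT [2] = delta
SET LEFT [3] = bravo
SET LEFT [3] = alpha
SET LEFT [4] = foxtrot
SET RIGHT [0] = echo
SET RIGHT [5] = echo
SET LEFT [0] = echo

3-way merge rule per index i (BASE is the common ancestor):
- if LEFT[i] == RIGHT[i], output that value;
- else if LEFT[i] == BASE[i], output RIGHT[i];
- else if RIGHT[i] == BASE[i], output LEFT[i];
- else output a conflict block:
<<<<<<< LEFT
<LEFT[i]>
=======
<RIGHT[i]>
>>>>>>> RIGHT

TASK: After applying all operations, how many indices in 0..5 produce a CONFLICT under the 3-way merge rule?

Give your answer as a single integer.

Final LEFT:  [echo, echo, charlie, alpha, foxtrot, bravo]
Final RIGHT: [echo, delta, delta, alpha, bravo, echo]
i=0: L=echo R=echo -> agree -> echo
i=1: L=echo, R=delta=BASE -> take LEFT -> echo
i=2: L=charlie=BASE, R=delta -> take RIGHT -> delta
i=3: L=alpha R=alpha -> agree -> alpha
i=4: L=foxtrot, R=bravo=BASE -> take LEFT -> foxtrot
i=5: BASE=delta L=bravo R=echo all differ -> CONFLICT
Conflict count: 1

Answer: 1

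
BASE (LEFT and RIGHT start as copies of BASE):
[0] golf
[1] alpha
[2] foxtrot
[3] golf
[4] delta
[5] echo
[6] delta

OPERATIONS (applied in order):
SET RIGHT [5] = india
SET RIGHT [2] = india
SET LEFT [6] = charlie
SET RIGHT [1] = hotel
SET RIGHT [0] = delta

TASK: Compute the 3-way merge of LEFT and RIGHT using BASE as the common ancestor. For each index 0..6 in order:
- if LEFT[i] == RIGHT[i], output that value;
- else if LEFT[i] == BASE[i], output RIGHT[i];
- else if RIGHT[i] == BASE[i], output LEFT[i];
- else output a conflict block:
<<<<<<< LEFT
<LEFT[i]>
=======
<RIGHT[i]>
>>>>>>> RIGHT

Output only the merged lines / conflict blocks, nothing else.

Answer: delta
hotel
india
golf
delta
india
charlie

Derivation:
Final LEFT:  [golf, alpha, foxtrot, golf, delta, echo, charlie]
Final RIGHT: [delta, hotel, india, golf, delta, india, delta]
i=0: L=golf=BASE, R=delta -> take RIGHT -> delta
i=1: L=alpha=BASE, R=hotel -> take RIGHT -> hotel
i=2: L=foxtrot=BASE, R=india -> take RIGHT -> india
i=3: L=golf R=golf -> agree -> golf
i=4: L=delta R=delta -> agree -> delta
i=5: L=echo=BASE, R=india -> take RIGHT -> india
i=6: L=charlie, R=delta=BASE -> take LEFT -> charlie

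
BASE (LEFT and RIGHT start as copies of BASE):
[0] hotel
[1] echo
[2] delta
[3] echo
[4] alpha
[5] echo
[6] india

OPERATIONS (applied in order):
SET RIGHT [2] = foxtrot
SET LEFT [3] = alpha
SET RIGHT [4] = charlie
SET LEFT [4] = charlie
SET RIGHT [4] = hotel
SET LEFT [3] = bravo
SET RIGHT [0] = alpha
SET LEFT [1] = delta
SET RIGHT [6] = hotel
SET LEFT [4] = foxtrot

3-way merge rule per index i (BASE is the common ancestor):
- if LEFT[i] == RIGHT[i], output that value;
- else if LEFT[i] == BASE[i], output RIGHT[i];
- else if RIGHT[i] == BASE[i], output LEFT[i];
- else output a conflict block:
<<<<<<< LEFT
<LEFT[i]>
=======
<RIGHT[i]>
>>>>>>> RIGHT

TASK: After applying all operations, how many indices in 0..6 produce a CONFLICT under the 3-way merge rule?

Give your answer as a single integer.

Final LEFT:  [hotel, delta, delta, bravo, foxtrot, echo, india]
Final RIGHT: [alpha, echo, foxtrot, echo, hotel, echo, hotel]
i=0: L=hotel=BASE, R=alpha -> take RIGHT -> alpha
i=1: L=delta, R=echo=BASE -> take LEFT -> delta
i=2: L=delta=BASE, R=foxtrot -> take RIGHT -> foxtrot
i=3: L=bravo, R=echo=BASE -> take LEFT -> bravo
i=4: BASE=alpha L=foxtrot R=hotel all differ -> CONFLICT
i=5: L=echo R=echo -> agree -> echo
i=6: L=india=BASE, R=hotel -> take RIGHT -> hotel
Conflict count: 1

Answer: 1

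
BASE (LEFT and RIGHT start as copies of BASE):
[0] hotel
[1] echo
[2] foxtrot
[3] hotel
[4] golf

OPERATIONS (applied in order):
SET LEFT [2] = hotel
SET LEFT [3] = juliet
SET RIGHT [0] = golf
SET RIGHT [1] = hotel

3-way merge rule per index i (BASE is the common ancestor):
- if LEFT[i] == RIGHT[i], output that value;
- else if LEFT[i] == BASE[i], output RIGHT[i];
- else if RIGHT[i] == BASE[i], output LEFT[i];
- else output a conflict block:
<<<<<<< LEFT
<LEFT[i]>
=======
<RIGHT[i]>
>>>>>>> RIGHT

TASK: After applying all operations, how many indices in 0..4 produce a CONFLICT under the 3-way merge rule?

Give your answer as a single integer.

Final LEFT:  [hotel, echo, hotel, juliet, golf]
Final RIGHT: [golf, hotel, foxtrot, hotel, golf]
i=0: L=hotel=BASE, R=golf -> take RIGHT -> golf
i=1: L=echo=BASE, R=hotel -> take RIGHT -> hotel
i=2: L=hotel, R=foxtrot=BASE -> take LEFT -> hotel
i=3: L=juliet, R=hotel=BASE -> take LEFT -> juliet
i=4: L=golf R=golf -> agree -> golf
Conflict count: 0

Answer: 0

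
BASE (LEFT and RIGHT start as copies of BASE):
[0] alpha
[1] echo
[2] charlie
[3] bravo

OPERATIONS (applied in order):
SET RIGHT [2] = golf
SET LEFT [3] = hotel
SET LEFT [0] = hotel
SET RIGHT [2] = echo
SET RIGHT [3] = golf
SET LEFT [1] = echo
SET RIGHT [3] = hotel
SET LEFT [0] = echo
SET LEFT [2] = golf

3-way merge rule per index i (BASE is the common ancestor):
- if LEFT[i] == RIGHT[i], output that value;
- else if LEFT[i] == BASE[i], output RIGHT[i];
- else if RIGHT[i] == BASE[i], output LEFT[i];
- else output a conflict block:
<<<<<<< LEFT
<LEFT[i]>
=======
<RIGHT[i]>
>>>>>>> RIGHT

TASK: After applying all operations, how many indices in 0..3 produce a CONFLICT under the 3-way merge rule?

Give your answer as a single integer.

Answer: 1

Derivation:
Final LEFT:  [echo, echo, golf, hotel]
Final RIGHT: [alpha, echo, echo, hotel]
i=0: L=echo, R=alpha=BASE -> take LEFT -> echo
i=1: L=echo R=echo -> agree -> echo
i=2: BASE=charlie L=golf R=echo all differ -> CONFLICT
i=3: L=hotel R=hotel -> agree -> hotel
Conflict count: 1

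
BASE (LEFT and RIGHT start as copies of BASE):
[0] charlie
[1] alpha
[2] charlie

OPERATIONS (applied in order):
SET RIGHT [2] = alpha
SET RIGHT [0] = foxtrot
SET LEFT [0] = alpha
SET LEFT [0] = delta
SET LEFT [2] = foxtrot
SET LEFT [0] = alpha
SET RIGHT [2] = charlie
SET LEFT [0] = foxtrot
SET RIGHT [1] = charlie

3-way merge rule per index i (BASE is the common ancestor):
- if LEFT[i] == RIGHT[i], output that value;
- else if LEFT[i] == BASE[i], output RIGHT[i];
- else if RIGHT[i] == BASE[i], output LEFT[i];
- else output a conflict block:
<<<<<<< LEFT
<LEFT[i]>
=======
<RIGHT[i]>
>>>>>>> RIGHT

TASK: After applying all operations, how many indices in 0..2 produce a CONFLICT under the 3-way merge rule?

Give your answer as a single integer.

Answer: 0

Derivation:
Final LEFT:  [foxtrot, alpha, foxtrot]
Final RIGHT: [foxtrot, charlie, charlie]
i=0: L=foxtrot R=foxtrot -> agree -> foxtrot
i=1: L=alpha=BASE, R=charlie -> take RIGHT -> charlie
i=2: L=foxtrot, R=charlie=BASE -> take LEFT -> foxtrot
Conflict count: 0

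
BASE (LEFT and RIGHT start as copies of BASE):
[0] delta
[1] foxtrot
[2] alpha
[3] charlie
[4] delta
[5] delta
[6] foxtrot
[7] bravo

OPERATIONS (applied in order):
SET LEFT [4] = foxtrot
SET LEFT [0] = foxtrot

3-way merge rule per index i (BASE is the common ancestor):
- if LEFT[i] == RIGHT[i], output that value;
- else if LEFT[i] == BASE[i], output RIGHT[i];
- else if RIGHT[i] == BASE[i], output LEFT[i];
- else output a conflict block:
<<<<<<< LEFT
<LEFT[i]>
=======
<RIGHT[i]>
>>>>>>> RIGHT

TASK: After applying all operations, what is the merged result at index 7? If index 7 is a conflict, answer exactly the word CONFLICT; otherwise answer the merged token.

Final LEFT:  [foxtrot, foxtrot, alpha, charlie, foxtrot, delta, foxtrot, bravo]
Final RIGHT: [delta, foxtrot, alpha, charlie, delta, delta, foxtrot, bravo]
i=0: L=foxtrot, R=delta=BASE -> take LEFT -> foxtrot
i=1: L=foxtrot R=foxtrot -> agree -> foxtrot
i=2: L=alpha R=alpha -> agree -> alpha
i=3: L=charlie R=charlie -> agree -> charlie
i=4: L=foxtrot, R=delta=BASE -> take LEFT -> foxtrot
i=5: L=delta R=delta -> agree -> delta
i=6: L=foxtrot R=foxtrot -> agree -> foxtrot
i=7: L=bravo R=bravo -> agree -> bravo
Index 7 -> bravo

Answer: bravo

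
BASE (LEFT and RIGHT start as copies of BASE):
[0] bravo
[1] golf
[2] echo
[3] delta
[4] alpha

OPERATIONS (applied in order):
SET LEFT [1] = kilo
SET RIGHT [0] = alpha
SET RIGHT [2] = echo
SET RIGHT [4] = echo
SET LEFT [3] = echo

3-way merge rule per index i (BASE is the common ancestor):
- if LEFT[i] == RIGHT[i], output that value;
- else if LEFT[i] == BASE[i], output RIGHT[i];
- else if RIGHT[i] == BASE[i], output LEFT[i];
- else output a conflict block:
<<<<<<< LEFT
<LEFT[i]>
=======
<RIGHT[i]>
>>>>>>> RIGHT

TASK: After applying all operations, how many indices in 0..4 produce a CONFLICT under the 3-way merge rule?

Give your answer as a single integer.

Answer: 0

Derivation:
Final LEFT:  [bravo, kilo, echo, echo, alpha]
Final RIGHT: [alpha, golf, echo, delta, echo]
i=0: L=bravo=BASE, R=alpha -> take RIGHT -> alpha
i=1: L=kilo, R=golf=BASE -> take LEFT -> kilo
i=2: L=echo R=echo -> agree -> echo
i=3: L=echo, R=delta=BASE -> take LEFT -> echo
i=4: L=alpha=BASE, R=echo -> take RIGHT -> echo
Conflict count: 0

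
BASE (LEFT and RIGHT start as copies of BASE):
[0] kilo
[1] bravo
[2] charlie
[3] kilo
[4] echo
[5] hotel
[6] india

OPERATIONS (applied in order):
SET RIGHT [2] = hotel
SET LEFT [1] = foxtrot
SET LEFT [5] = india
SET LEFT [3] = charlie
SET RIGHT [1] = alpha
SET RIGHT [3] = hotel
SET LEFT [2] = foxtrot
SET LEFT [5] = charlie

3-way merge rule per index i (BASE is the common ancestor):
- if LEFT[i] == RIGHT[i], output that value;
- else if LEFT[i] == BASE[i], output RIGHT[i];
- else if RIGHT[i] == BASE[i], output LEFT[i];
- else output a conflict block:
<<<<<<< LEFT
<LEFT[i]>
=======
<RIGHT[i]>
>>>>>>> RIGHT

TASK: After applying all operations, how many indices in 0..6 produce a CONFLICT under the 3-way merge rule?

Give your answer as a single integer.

Final LEFT:  [kilo, foxtrot, foxtrot, charlie, echo, charlie, india]
Final RIGHT: [kilo, alpha, hotel, hotel, echo, hotel, india]
i=0: L=kilo R=kilo -> agree -> kilo
i=1: BASE=bravo L=foxtrot R=alpha all differ -> CONFLICT
i=2: BASE=charlie L=foxtrot R=hotel all differ -> CONFLICT
i=3: BASE=kilo L=charlie R=hotel all differ -> CONFLICT
i=4: L=echo R=echo -> agree -> echo
i=5: L=charlie, R=hotel=BASE -> take LEFT -> charlie
i=6: L=india R=india -> agree -> india
Conflict count: 3

Answer: 3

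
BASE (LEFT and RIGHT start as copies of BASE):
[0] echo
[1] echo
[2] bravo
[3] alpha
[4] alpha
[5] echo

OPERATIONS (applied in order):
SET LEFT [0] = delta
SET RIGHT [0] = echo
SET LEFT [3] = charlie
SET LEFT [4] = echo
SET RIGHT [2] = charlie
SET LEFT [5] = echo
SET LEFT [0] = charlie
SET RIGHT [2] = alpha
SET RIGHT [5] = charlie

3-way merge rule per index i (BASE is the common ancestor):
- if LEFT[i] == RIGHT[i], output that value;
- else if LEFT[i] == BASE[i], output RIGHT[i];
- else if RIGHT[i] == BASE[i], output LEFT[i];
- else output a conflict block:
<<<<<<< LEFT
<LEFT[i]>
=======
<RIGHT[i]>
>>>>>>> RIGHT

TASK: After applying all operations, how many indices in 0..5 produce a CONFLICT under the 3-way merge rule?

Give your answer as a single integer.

Final LEFT:  [charlie, echo, bravo, charlie, echo, echo]
Final RIGHT: [echo, echo, alpha, alpha, alpha, charlie]
i=0: L=charlie, R=echo=BASE -> take LEFT -> charlie
i=1: L=echo R=echo -> agree -> echo
i=2: L=bravo=BASE, R=alpha -> take RIGHT -> alpha
i=3: L=charlie, R=alpha=BASE -> take LEFT -> charlie
i=4: L=echo, R=alpha=BASE -> take LEFT -> echo
i=5: L=echo=BASE, R=charlie -> take RIGHT -> charlie
Conflict count: 0

Answer: 0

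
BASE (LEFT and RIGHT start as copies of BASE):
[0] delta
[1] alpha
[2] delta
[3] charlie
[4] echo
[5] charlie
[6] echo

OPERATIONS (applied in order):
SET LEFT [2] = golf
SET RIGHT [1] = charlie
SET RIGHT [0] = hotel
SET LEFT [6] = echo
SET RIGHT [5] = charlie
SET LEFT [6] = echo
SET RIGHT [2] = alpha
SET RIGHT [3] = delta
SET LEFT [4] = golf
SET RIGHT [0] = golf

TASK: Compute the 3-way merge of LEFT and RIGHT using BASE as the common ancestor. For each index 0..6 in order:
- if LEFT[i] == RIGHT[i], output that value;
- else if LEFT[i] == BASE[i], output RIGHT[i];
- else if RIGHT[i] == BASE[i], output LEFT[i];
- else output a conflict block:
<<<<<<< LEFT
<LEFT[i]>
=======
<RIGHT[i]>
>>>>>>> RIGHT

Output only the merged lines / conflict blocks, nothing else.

Final LEFT:  [delta, alpha, golf, charlie, golf, charlie, echo]
Final RIGHT: [golf, charlie, alpha, delta, echo, charlie, echo]
i=0: L=delta=BASE, R=golf -> take RIGHT -> golf
i=1: L=alpha=BASE, R=charlie -> take RIGHT -> charlie
i=2: BASE=delta L=golf R=alpha all differ -> CONFLICT
i=3: L=charlie=BASE, R=delta -> take RIGHT -> delta
i=4: L=golf, R=echo=BASE -> take LEFT -> golf
i=5: L=charlie R=charlie -> agree -> charlie
i=6: L=echo R=echo -> agree -> echo

Answer: golf
charlie
<<<<<<< LEFT
golf
=======
alpha
>>>>>>> RIGHT
delta
golf
charlie
echo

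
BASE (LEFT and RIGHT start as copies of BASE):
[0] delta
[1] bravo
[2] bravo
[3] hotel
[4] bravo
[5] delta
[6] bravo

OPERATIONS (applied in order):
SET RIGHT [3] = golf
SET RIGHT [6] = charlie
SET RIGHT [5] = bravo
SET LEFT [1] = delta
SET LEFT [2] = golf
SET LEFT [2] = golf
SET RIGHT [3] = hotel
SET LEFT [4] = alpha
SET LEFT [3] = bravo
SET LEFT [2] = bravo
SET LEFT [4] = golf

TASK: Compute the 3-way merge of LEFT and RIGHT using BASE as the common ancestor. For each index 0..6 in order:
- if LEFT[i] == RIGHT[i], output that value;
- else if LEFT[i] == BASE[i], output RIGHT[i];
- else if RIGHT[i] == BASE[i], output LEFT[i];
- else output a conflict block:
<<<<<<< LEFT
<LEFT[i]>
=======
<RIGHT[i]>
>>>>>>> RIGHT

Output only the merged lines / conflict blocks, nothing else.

Answer: delta
delta
bravo
bravo
golf
bravo
charlie

Derivation:
Final LEFT:  [delta, delta, bravo, bravo, golf, delta, bravo]
Final RIGHT: [delta, bravo, bravo, hotel, bravo, bravo, charlie]
i=0: L=delta R=delta -> agree -> delta
i=1: L=delta, R=bravo=BASE -> take LEFT -> delta
i=2: L=bravo R=bravo -> agree -> bravo
i=3: L=bravo, R=hotel=BASE -> take LEFT -> bravo
i=4: L=golf, R=bravo=BASE -> take LEFT -> golf
i=5: L=delta=BASE, R=bravo -> take RIGHT -> bravo
i=6: L=bravo=BASE, R=charlie -> take RIGHT -> charlie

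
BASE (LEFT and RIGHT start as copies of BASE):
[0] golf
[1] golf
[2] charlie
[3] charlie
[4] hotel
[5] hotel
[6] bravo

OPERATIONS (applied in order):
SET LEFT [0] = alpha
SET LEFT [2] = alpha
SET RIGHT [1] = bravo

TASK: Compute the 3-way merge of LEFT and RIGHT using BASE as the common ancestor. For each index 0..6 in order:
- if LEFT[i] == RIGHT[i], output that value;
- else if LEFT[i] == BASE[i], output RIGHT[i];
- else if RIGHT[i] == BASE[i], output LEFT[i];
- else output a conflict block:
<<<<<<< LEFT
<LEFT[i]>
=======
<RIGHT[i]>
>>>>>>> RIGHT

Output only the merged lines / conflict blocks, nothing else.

Answer: alpha
bravo
alpha
charlie
hotel
hotel
bravo

Derivation:
Final LEFT:  [alpha, golf, alpha, charlie, hotel, hotel, bravo]
Final RIGHT: [golf, bravo, charlie, charlie, hotel, hotel, bravo]
i=0: L=alpha, R=golf=BASE -> take LEFT -> alpha
i=1: L=golf=BASE, R=bravo -> take RIGHT -> bravo
i=2: L=alpha, R=charlie=BASE -> take LEFT -> alpha
i=3: L=charlie R=charlie -> agree -> charlie
i=4: L=hotel R=hotel -> agree -> hotel
i=5: L=hotel R=hotel -> agree -> hotel
i=6: L=bravo R=bravo -> agree -> bravo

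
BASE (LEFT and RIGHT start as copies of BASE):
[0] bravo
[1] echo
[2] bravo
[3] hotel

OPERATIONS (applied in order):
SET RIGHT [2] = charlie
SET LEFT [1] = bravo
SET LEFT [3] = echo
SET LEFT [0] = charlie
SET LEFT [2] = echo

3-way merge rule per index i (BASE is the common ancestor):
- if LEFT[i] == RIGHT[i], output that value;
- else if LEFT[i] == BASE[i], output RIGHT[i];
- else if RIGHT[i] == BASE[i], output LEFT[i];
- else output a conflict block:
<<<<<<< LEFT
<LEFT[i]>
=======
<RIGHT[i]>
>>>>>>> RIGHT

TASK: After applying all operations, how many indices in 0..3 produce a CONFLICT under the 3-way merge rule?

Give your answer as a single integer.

Final LEFT:  [charlie, bravo, echo, echo]
Final RIGHT: [bravo, echo, charlie, hotel]
i=0: L=charlie, R=bravo=BASE -> take LEFT -> charlie
i=1: L=bravo, R=echo=BASE -> take LEFT -> bravo
i=2: BASE=bravo L=echo R=charlie all differ -> CONFLICT
i=3: L=echo, R=hotel=BASE -> take LEFT -> echo
Conflict count: 1

Answer: 1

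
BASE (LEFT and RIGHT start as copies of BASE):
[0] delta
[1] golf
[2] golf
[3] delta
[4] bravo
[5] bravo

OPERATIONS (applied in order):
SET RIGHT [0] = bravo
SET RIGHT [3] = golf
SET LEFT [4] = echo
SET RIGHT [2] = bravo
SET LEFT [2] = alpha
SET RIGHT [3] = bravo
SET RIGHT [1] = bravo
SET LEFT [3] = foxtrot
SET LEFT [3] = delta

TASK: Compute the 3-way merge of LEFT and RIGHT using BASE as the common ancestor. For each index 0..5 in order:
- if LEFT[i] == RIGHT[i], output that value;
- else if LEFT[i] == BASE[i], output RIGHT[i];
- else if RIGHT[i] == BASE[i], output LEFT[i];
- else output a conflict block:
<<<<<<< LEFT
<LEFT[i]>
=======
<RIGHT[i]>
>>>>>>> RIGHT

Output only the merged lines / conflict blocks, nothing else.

Final LEFT:  [delta, golf, alpha, delta, echo, bravo]
Final RIGHT: [bravo, bravo, bravo, bravo, bravo, bravo]
i=0: L=delta=BASE, R=bravo -> take RIGHT -> bravo
i=1: L=golf=BASE, R=bravo -> take RIGHT -> bravo
i=2: BASE=golf L=alpha R=bravo all differ -> CONFLICT
i=3: L=delta=BASE, R=bravo -> take RIGHT -> bravo
i=4: L=echo, R=bravo=BASE -> take LEFT -> echo
i=5: L=bravo R=bravo -> agree -> bravo

Answer: bravo
bravo
<<<<<<< LEFT
alpha
=======
bravo
>>>>>>> RIGHT
bravo
echo
bravo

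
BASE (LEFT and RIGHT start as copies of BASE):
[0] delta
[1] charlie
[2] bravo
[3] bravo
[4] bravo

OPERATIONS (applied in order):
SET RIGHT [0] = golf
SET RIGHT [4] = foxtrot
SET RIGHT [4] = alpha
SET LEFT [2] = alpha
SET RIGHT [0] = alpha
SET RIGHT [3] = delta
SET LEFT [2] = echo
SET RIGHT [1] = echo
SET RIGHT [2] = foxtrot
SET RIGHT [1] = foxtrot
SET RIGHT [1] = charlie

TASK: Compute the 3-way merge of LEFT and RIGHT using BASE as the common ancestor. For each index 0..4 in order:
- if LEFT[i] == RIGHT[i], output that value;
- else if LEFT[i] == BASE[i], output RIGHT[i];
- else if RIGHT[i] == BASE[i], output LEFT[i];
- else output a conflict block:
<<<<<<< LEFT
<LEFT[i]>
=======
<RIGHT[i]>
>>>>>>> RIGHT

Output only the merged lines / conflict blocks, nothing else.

Answer: alpha
charlie
<<<<<<< LEFT
echo
=======
foxtrot
>>>>>>> RIGHT
delta
alpha

Derivation:
Final LEFT:  [delta, charlie, echo, bravo, bravo]
Final RIGHT: [alpha, charlie, foxtrot, delta, alpha]
i=0: L=delta=BASE, R=alpha -> take RIGHT -> alpha
i=1: L=charlie R=charlie -> agree -> charlie
i=2: BASE=bravo L=echo R=foxtrot all differ -> CONFLICT
i=3: L=bravo=BASE, R=delta -> take RIGHT -> delta
i=4: L=bravo=BASE, R=alpha -> take RIGHT -> alpha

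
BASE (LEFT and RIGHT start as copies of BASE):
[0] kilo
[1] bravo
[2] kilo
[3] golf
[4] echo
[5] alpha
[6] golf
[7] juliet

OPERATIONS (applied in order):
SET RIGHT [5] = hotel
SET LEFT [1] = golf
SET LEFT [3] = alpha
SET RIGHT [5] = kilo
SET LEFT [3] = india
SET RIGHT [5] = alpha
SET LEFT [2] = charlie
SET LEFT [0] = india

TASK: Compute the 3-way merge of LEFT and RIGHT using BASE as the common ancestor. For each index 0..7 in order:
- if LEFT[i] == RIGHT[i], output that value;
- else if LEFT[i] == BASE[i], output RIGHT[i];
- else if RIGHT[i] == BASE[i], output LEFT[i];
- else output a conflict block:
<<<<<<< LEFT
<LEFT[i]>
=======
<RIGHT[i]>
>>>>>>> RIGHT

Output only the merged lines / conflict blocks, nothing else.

Final LEFT:  [india, golf, charlie, india, echo, alpha, golf, juliet]
Final RIGHT: [kilo, bravo, kilo, golf, echo, alpha, golf, juliet]
i=0: L=india, R=kilo=BASE -> take LEFT -> india
i=1: L=golf, R=bravo=BASE -> take LEFT -> golf
i=2: L=charlie, R=kilo=BASE -> take LEFT -> charlie
i=3: L=india, R=golf=BASE -> take LEFT -> india
i=4: L=echo R=echo -> agree -> echo
i=5: L=alpha R=alpha -> agree -> alpha
i=6: L=golf R=golf -> agree -> golf
i=7: L=juliet R=juliet -> agree -> juliet

Answer: india
golf
charlie
india
echo
alpha
golf
juliet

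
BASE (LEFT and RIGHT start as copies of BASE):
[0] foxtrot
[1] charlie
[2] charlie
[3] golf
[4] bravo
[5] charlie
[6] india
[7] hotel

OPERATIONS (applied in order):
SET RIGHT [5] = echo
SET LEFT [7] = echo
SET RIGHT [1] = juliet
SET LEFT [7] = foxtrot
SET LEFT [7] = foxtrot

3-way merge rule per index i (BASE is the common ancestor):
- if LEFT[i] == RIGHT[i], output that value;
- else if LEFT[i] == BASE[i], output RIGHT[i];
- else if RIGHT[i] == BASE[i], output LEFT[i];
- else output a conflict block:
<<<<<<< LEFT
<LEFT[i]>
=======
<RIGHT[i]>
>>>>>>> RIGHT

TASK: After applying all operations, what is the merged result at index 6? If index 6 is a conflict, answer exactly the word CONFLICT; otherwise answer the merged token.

Answer: india

Derivation:
Final LEFT:  [foxtrot, charlie, charlie, golf, bravo, charlie, india, foxtrot]
Final RIGHT: [foxtrot, juliet, charlie, golf, bravo, echo, india, hotel]
i=0: L=foxtrot R=foxtrot -> agree -> foxtrot
i=1: L=charlie=BASE, R=juliet -> take RIGHT -> juliet
i=2: L=charlie R=charlie -> agree -> charlie
i=3: L=golf R=golf -> agree -> golf
i=4: L=bravo R=bravo -> agree -> bravo
i=5: L=charlie=BASE, R=echo -> take RIGHT -> echo
i=6: L=india R=india -> agree -> india
i=7: L=foxtrot, R=hotel=BASE -> take LEFT -> foxtrot
Index 6 -> india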